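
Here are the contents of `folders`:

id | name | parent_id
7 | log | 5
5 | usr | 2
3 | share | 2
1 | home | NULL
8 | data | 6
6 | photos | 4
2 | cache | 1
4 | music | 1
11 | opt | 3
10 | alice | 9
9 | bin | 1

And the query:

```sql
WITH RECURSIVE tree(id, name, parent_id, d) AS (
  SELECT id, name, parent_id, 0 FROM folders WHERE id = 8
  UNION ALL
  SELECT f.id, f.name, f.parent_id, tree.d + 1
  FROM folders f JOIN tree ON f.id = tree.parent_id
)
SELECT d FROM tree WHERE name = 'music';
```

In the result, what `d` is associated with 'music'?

2

Base: id=8 (data), parent_id=6, d 0.
Iteration 1: join on id=6 -> photos (id 6, parent_id=4, d 1).
Iteration 2: join on id=4 -> music (id 4, parent_id=1, d 2).
Iteration 3: join on id=1 -> home (id 1, parent_id=NULL, d 3).
Iteration 4: parent_id is NULL; no match; recursion stops.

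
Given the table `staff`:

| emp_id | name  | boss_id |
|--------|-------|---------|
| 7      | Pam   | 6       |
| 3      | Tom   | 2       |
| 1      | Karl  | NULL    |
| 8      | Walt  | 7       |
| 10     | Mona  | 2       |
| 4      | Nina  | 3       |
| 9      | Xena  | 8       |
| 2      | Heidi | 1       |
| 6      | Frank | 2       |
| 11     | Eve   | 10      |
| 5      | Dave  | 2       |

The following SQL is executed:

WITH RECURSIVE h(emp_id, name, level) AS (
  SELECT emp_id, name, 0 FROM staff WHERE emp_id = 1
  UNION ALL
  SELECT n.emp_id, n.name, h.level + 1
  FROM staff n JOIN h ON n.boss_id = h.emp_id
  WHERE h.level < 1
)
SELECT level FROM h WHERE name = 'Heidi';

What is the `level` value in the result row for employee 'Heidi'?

1

Base: emp_id=1 (Karl) at level 0.
Iteration 1: rows with boss_id in {1} -> Heidi (id 2, level 1).
Iteration 2: level < 1 fails for all current rows; recursion stops.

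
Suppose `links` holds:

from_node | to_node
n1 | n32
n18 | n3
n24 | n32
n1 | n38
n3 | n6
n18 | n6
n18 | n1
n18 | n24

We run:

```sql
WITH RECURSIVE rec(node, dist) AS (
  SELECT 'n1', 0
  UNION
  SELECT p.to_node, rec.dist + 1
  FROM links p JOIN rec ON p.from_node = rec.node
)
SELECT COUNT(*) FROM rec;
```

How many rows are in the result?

3

Base: (n1, dist=0).
Iteration 1: edges from {n1} -> (n32, dist=1), (n38, dist=1).
Iteration 2: no outgoing edges from {n32,n38}; recursion stops.
Total rows emitted: 3.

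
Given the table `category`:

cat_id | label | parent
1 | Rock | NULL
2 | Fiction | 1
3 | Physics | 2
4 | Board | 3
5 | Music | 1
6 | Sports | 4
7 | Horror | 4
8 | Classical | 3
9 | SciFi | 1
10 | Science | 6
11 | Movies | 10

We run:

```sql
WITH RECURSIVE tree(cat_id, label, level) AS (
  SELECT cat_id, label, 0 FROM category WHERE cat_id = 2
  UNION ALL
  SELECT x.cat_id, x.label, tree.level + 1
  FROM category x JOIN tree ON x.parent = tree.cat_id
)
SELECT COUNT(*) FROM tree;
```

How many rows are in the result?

8

Base: cat_id=2 (Fiction) at level 0.
Iteration 1: rows with parent in {2} -> Physics (id 3, level 1).
Iteration 2: rows with parent in {3} -> Board (id 4, level 2), Classical (id 8, level 2).
Iteration 3: rows with parent in {4,8} -> Sports (id 6, level 3), Horror (id 7, level 3).
Iteration 4: rows with parent in {6,7} -> Science (id 10, level 4).
Iteration 5: rows with parent in {10} -> Movies (id 11, level 5).
Iteration 6: no rows with parent in {11}; recursion stops.
Total rows emitted: 8.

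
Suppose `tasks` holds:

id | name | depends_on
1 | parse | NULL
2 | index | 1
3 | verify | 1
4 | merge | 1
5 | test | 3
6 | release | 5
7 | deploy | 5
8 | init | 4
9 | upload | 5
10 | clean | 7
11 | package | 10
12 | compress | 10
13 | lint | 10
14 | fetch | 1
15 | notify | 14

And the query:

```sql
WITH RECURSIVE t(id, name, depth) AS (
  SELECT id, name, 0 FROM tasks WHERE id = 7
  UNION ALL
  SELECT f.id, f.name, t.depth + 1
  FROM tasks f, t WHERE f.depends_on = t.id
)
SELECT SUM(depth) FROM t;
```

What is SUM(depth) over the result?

Base: id=7 (deploy) at depth 0.
Iteration 1: rows with depends_on in {7} -> clean (id 10, depth 1).
Iteration 2: rows with depends_on in {10} -> package (id 11, depth 2), compress (id 12, depth 2), lint (id 13, depth 2).
Iteration 3: no rows with depends_on in {11,12,13}; recursion stops.
SUM(depth) = 0 + 1 + 2 + 2 + 2 = 7.

7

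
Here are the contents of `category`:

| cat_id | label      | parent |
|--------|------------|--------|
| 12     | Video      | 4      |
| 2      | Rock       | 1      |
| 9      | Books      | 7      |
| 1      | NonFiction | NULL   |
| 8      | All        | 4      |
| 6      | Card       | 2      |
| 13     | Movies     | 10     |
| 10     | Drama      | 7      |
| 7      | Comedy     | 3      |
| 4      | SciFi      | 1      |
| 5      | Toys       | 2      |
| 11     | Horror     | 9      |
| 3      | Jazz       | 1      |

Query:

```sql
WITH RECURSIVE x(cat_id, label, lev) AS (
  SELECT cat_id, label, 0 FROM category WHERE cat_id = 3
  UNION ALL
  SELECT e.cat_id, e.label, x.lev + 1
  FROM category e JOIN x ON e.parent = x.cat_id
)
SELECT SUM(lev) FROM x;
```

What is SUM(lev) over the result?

11

Base: cat_id=3 (Jazz) at lev 0.
Iteration 1: rows with parent in {3} -> Comedy (id 7, lev 1).
Iteration 2: rows with parent in {7} -> Books (id 9, lev 2), Drama (id 10, lev 2).
Iteration 3: rows with parent in {9,10} -> Horror (id 11, lev 3), Movies (id 13, lev 3).
Iteration 4: no rows with parent in {11,13}; recursion stops.
SUM(lev) = 0 + 1 + 2 + 2 + 3 + 3 = 11.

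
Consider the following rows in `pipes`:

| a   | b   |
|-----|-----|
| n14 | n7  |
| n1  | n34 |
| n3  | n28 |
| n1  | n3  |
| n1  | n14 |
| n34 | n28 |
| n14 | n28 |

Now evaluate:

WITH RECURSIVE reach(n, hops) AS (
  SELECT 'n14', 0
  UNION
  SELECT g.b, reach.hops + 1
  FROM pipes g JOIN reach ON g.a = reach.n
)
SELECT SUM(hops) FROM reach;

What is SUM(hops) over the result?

2

Base: (n14, hops=0).
Iteration 1: edges from {n14} -> (n28, hops=1), (n7, hops=1).
Iteration 2: no outgoing edges from {n28,n7}; recursion stops.
SUM(hops) = 0 + 1 + 1 = 2.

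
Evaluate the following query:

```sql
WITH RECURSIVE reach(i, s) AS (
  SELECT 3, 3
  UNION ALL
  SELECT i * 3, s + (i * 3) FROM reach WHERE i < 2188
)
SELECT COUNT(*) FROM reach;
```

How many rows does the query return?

Base: i=3, s=3.
Iteration 1: 3 < 2188 holds -> i = 3 * 3 = 9, s = 3 + 9 = 12.
Iteration 2: 9 < 2188 holds -> i = 9 * 3 = 27, s = 12 + 27 = 39.
Iteration 3: 27 < 2188 holds -> i = 27 * 3 = 81, s = 39 + 81 = 120.
Iteration 4: 81 < 2188 holds -> i = 81 * 3 = 243, s = 120 + 243 = 363.
Iteration 5: 243 < 2188 holds -> i = 243 * 3 = 729, s = 363 + 729 = 1092.
Iteration 6: 729 < 2188 holds -> i = 729 * 3 = 2187, s = 1092 + 2187 = 3279.
Iteration 7: 2187 < 2188 holds -> i = 2187 * 3 = 6561, s = 3279 + 6561 = 9840.
Iteration 8: 6561 < 2188 fails; recursion stops.
Total rows emitted: 8.

8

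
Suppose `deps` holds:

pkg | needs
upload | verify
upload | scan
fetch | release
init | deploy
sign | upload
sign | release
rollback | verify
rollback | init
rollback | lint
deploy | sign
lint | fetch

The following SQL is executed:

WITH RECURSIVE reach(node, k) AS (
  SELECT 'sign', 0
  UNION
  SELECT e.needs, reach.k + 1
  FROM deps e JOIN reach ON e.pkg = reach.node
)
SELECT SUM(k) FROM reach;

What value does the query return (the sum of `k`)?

6

Base: (sign, k=0).
Iteration 1: edges from {sign} -> (release, k=1), (upload, k=1).
Iteration 2: edges from {release,upload} -> (scan, k=2), (verify, k=2).
Iteration 3: no outgoing edges from {scan,verify}; recursion stops.
SUM(k) = 0 + 1 + 1 + 2 + 2 = 6.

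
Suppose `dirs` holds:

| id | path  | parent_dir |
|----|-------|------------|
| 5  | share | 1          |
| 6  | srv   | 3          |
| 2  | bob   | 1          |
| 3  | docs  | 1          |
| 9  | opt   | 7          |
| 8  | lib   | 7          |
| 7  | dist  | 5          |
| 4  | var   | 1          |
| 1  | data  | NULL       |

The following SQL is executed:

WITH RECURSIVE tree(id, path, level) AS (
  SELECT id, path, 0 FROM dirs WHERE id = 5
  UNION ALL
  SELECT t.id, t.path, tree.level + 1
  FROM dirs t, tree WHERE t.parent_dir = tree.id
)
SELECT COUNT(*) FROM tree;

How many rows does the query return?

Base: id=5 (share) at level 0.
Iteration 1: rows with parent_dir in {5} -> dist (id 7, level 1).
Iteration 2: rows with parent_dir in {7} -> lib (id 8, level 2), opt (id 9, level 2).
Iteration 3: no rows with parent_dir in {8,9}; recursion stops.
Total rows emitted: 4.

4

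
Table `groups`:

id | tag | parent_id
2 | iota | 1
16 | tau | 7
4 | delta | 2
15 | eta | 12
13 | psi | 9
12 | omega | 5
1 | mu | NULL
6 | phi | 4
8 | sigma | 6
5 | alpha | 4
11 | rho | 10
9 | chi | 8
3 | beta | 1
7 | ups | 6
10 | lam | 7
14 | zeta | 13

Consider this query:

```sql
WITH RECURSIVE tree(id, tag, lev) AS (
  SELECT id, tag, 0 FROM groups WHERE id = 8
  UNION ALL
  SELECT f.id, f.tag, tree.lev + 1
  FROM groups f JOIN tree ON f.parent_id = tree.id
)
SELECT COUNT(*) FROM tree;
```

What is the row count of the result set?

4

Base: id=8 (sigma) at lev 0.
Iteration 1: rows with parent_id in {8} -> chi (id 9, lev 1).
Iteration 2: rows with parent_id in {9} -> psi (id 13, lev 2).
Iteration 3: rows with parent_id in {13} -> zeta (id 14, lev 3).
Iteration 4: no rows with parent_id in {14}; recursion stops.
Total rows emitted: 4.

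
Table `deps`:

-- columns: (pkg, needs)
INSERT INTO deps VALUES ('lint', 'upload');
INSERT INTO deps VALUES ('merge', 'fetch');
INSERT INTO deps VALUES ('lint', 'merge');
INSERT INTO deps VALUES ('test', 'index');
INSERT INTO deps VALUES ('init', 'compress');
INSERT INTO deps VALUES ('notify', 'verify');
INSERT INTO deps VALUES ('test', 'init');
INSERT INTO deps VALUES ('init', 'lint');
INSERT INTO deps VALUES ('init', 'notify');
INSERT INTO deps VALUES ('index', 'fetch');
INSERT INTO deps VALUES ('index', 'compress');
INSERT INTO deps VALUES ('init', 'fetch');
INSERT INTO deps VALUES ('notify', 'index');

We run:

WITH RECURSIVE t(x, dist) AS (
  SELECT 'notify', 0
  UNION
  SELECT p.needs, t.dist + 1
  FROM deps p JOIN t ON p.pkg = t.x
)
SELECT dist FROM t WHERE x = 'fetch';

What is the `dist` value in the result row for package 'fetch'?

2

Base: (notify, dist=0).
Iteration 1: edges from {notify} -> (index, dist=1), (verify, dist=1).
Iteration 2: edges from {index,verify} -> (compress, dist=2), (fetch, dist=2).
Iteration 3: no outgoing edges from {compress,fetch}; recursion stops.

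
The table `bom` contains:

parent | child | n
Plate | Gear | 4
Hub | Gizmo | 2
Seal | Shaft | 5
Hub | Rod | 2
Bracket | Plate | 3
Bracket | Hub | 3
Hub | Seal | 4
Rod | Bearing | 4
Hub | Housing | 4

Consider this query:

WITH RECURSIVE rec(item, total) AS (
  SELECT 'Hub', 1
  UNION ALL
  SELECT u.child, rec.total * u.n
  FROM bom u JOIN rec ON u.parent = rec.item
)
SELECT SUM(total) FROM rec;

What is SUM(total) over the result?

Base: (Hub, total=1).
Iteration 1: components of {Hub} -> Gizmo = 1*2 = 2, Housing = 1*4 = 4, Rod = 1*2 = 2, Seal = 1*4 = 4.
Iteration 2: components of {Gizmo,Housing,Rod,Seal} -> Bearing = 2*4 = 8, Shaft = 4*5 = 20.
Iteration 3: no further components; recursion stops.
SUM(total) = 1 + 4 + 2 + 4 + 2 + 8 + 20 = 41.

41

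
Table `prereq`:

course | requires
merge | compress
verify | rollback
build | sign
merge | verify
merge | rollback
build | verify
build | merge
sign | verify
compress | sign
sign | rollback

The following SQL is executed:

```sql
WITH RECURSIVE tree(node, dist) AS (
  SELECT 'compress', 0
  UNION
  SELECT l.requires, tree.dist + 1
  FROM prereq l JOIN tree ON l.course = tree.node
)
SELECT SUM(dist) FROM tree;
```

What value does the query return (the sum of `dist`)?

Base: (compress, dist=0).
Iteration 1: edges from {compress} -> (sign, dist=1).
Iteration 2: edges from {sign} -> (rollback, dist=2), (verify, dist=2).
Iteration 3: edges from {rollback,verify} -> (rollback, dist=3).
Iteration 4: no outgoing edges from {rollback}; recursion stops.
SUM(dist) = 0 + 1 + 2 + 2 + 3 = 8.

8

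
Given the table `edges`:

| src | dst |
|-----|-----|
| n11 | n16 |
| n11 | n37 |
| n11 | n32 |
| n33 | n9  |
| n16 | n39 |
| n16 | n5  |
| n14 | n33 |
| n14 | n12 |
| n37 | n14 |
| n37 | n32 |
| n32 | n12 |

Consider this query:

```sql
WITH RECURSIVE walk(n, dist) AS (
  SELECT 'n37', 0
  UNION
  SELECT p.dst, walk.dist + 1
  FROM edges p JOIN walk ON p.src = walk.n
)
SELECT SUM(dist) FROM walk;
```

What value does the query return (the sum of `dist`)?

Base: (n37, dist=0).
Iteration 1: edges from {n37} -> (n14, dist=1), (n32, dist=1).
Iteration 2: edges from {n14,n32} -> (n12, dist=2), (n33, dist=2). [UNION drops 1 duplicate row(s)]
Iteration 3: edges from {n12,n33} -> (n9, dist=3).
Iteration 4: no outgoing edges from {n9}; recursion stops.
SUM(dist) = 0 + 1 + 1 + 2 + 2 + 3 = 9.

9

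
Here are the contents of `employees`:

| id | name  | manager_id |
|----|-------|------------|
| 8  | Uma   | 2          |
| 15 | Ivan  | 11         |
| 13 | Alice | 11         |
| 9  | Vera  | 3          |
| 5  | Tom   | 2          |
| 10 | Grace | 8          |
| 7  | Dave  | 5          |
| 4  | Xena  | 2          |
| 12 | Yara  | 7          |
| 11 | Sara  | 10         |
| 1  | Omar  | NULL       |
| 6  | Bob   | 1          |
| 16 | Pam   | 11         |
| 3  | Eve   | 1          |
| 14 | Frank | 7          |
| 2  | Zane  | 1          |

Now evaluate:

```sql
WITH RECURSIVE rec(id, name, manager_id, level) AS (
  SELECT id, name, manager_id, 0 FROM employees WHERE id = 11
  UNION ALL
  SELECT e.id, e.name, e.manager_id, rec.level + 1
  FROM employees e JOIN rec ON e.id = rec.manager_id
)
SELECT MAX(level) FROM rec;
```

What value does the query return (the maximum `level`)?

4

Base: id=11 (Sara), manager_id=10, level 0.
Iteration 1: join on id=10 -> Grace (id 10, manager_id=8, level 1).
Iteration 2: join on id=8 -> Uma (id 8, manager_id=2, level 2).
Iteration 3: join on id=2 -> Zane (id 2, manager_id=1, level 3).
Iteration 4: join on id=1 -> Omar (id 1, manager_id=NULL, level 4).
Iteration 5: manager_id is NULL; no match; recursion stops.
level values: 0, 1, 2, 3, 4; the maximum is 4.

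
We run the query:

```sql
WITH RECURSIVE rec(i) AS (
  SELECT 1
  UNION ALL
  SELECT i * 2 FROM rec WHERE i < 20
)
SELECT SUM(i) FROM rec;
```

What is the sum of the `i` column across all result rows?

Base: i=1.
Iteration 1: 1 < 20 holds -> i = 1 * 2 = 2.
Iteration 2: 2 < 20 holds -> i = 2 * 2 = 4.
Iteration 3: 4 < 20 holds -> i = 4 * 2 = 8.
Iteration 4: 8 < 20 holds -> i = 8 * 2 = 16.
Iteration 5: 16 < 20 holds -> i = 16 * 2 = 32.
Iteration 6: 32 < 20 fails; recursion stops.
SUM(i) = 1 + 2 + 4 + 8 + 16 + 32 = 63.

63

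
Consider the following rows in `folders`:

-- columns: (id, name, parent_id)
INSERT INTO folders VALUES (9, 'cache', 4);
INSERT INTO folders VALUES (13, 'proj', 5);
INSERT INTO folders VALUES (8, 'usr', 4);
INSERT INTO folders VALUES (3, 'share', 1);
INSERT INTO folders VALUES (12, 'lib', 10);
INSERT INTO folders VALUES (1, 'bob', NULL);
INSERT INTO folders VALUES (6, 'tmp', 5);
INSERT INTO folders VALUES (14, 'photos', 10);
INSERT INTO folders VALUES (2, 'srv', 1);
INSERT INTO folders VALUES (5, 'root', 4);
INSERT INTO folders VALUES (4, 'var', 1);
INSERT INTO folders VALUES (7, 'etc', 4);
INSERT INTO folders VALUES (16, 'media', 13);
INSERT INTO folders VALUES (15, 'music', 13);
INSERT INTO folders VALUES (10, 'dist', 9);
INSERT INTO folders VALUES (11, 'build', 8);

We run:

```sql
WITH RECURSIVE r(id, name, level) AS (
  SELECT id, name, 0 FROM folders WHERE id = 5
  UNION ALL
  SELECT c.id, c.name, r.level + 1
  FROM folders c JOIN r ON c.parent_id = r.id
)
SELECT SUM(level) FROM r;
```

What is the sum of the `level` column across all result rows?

6

Base: id=5 (root) at level 0.
Iteration 1: rows with parent_id in {5} -> tmp (id 6, level 1), proj (id 13, level 1).
Iteration 2: rows with parent_id in {6,13} -> music (id 15, level 2), media (id 16, level 2).
Iteration 3: no rows with parent_id in {15,16}; recursion stops.
SUM(level) = 0 + 1 + 1 + 2 + 2 = 6.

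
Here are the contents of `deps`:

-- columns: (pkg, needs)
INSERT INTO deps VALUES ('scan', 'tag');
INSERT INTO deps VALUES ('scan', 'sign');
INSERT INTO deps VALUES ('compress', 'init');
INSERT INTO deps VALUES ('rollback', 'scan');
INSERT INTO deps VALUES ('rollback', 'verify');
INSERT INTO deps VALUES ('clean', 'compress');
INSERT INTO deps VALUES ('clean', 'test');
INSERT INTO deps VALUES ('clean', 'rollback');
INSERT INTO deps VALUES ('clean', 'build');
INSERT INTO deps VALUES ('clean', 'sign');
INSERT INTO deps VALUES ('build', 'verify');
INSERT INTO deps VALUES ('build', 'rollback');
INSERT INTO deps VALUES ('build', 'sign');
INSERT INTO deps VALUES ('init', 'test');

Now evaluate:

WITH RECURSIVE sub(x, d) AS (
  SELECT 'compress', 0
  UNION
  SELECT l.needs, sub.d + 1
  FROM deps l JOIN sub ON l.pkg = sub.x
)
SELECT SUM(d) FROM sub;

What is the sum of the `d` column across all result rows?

Base: (compress, d=0).
Iteration 1: edges from {compress} -> (init, d=1).
Iteration 2: edges from {init} -> (test, d=2).
Iteration 3: no outgoing edges from {test}; recursion stops.
SUM(d) = 0 + 1 + 2 = 3.

3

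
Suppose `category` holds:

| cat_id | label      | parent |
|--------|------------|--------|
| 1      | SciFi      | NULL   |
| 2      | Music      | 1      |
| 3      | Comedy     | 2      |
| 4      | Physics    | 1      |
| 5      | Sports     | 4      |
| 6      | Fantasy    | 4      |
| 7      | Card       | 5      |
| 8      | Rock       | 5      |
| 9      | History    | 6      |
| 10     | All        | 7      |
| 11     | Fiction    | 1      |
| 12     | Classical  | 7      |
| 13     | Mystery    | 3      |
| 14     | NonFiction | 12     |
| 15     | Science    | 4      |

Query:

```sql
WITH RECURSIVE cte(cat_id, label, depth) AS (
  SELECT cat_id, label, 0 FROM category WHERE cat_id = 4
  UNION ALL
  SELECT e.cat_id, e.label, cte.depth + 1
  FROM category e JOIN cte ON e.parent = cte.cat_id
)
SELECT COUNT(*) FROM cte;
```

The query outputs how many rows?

10

Base: cat_id=4 (Physics) at depth 0.
Iteration 1: rows with parent in {4} -> Sports (id 5, depth 1), Fantasy (id 6, depth 1), Science (id 15, depth 1).
Iteration 2: rows with parent in {5,6,15} -> Card (id 7, depth 2), Rock (id 8, depth 2), History (id 9, depth 2).
Iteration 3: rows with parent in {7,8,9} -> All (id 10, depth 3), Classical (id 12, depth 3).
Iteration 4: rows with parent in {10,12} -> NonFiction (id 14, depth 4).
Iteration 5: no rows with parent in {14}; recursion stops.
Total rows emitted: 10.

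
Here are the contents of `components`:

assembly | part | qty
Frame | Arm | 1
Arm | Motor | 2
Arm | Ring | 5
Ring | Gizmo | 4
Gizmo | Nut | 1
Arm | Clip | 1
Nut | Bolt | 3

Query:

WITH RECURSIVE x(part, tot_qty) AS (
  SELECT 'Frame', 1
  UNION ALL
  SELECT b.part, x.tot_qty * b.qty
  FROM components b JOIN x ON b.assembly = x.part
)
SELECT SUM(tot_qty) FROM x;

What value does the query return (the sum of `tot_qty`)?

Base: (Frame, tot_qty=1).
Iteration 1: components of {Frame} -> Arm = 1*1 = 1.
Iteration 2: components of {Arm} -> Clip = 1*1 = 1, Motor = 1*2 = 2, Ring = 1*5 = 5.
Iteration 3: components of {Clip,Motor,Ring} -> Gizmo = 5*4 = 20.
Iteration 4: components of {Gizmo} -> Nut = 20*1 = 20.
Iteration 5: components of {Nut} -> Bolt = 20*3 = 60.
Iteration 6: no further components; recursion stops.
SUM(tot_qty) = 1 + 1 + 2 + 5 + 1 + 20 + 20 + 60 = 110.

110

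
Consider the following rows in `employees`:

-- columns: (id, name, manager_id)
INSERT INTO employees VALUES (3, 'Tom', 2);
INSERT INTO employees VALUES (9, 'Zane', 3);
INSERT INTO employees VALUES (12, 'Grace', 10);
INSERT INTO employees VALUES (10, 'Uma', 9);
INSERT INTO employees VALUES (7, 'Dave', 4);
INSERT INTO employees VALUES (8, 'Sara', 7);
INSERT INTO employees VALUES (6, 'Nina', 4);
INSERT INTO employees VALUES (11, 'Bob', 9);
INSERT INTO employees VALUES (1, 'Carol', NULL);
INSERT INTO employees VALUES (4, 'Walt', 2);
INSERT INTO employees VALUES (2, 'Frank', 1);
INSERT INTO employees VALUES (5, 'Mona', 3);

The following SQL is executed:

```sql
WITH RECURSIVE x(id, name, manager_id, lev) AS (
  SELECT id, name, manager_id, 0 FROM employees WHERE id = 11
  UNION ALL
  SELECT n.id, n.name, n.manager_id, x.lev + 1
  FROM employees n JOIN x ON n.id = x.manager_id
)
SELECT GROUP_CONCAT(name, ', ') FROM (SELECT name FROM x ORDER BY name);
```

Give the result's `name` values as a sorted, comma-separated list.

Base: id=11 (Bob), manager_id=9, lev 0.
Iteration 1: join on id=9 -> Zane (id 9, manager_id=3, lev 1).
Iteration 2: join on id=3 -> Tom (id 3, manager_id=2, lev 2).
Iteration 3: join on id=2 -> Frank (id 2, manager_id=1, lev 3).
Iteration 4: join on id=1 -> Carol (id 1, manager_id=NULL, lev 4).
Iteration 5: manager_id is NULL; no match; recursion stops.

Bob, Carol, Frank, Tom, Zane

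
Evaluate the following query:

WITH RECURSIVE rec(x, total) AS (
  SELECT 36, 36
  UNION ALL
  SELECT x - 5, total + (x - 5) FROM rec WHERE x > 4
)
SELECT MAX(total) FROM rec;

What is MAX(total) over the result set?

Base: x=36, total=36.
Iteration 1: 36 > 4 holds -> x = 36 - 5 = 31, total = 36 + 31 = 67.
Iteration 2: 31 > 4 holds -> x = 31 - 5 = 26, total = 67 + 26 = 93.
Iteration 3: 26 > 4 holds -> x = 26 - 5 = 21, total = 93 + 21 = 114.
Iteration 4: 21 > 4 holds -> x = 21 - 5 = 16, total = 114 + 16 = 130.
Iteration 5: 16 > 4 holds -> x = 16 - 5 = 11, total = 130 + 11 = 141.
Iteration 6: 11 > 4 holds -> x = 11 - 5 = 6, total = 141 + 6 = 147.
Iteration 7: 6 > 4 holds -> x = 6 - 5 = 1, total = 147 + 1 = 148.
Iteration 8: 1 > 4 fails; recursion stops.
total values: 36, 67, 93, 114, 130, 141, 147, 148; the maximum is 148.

148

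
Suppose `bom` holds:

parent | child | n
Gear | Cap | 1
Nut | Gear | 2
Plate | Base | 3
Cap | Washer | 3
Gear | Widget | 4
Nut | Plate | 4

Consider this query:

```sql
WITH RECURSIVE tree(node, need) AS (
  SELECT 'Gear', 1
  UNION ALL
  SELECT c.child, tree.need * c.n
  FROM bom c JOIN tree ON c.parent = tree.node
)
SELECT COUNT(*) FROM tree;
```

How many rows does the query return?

4

Base: (Gear, need=1).
Iteration 1: components of {Gear} -> Cap = 1*1 = 1, Widget = 1*4 = 4.
Iteration 2: components of {Cap,Widget} -> Washer = 1*3 = 3.
Iteration 3: no further components; recursion stops.
Total rows emitted: 4.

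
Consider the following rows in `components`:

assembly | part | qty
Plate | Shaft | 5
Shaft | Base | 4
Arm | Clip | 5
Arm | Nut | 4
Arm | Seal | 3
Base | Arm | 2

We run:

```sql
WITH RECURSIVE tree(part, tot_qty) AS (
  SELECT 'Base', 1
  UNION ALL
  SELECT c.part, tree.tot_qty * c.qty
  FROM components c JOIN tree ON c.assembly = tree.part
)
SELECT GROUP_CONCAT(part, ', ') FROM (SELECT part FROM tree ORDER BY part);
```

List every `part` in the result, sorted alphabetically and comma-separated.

Arm, Base, Clip, Nut, Seal

Base: (Base, tot_qty=1).
Iteration 1: components of {Base} -> Arm = 1*2 = 2.
Iteration 2: components of {Arm} -> Clip = 2*5 = 10, Nut = 2*4 = 8, Seal = 2*3 = 6.
Iteration 3: no further components; recursion stops.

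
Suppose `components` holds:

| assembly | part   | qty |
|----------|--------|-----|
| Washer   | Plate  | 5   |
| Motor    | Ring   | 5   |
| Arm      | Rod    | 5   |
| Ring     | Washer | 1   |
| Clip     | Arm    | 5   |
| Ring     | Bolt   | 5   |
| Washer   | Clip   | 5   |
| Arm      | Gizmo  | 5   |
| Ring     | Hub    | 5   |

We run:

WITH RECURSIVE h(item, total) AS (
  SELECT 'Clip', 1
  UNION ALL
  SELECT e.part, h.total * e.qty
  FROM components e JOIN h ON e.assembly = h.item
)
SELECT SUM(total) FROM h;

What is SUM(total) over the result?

56

Base: (Clip, total=1).
Iteration 1: components of {Clip} -> Arm = 1*5 = 5.
Iteration 2: components of {Arm} -> Gizmo = 5*5 = 25, Rod = 5*5 = 25.
Iteration 3: no further components; recursion stops.
SUM(total) = 1 + 5 + 25 + 25 = 56.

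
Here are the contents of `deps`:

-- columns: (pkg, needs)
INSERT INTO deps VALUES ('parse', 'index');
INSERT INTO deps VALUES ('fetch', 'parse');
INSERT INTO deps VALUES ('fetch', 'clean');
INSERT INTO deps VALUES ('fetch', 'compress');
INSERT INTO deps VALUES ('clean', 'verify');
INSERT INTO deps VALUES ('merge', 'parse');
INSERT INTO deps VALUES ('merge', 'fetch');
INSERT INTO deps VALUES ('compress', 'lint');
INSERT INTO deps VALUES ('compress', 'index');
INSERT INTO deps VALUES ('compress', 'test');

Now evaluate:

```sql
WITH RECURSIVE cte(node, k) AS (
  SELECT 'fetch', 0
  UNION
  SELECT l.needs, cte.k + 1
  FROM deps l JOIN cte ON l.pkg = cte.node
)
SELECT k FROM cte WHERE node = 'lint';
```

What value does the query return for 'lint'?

Base: (fetch, k=0).
Iteration 1: edges from {fetch} -> (clean, k=1), (compress, k=1), (parse, k=1).
Iteration 2: edges from {clean,compress,parse} -> (index, k=2), (lint, k=2), (test, k=2), (verify, k=2). [UNION drops 1 duplicate row(s)]
Iteration 3: no outgoing edges from {index,lint,test,verify}; recursion stops.

2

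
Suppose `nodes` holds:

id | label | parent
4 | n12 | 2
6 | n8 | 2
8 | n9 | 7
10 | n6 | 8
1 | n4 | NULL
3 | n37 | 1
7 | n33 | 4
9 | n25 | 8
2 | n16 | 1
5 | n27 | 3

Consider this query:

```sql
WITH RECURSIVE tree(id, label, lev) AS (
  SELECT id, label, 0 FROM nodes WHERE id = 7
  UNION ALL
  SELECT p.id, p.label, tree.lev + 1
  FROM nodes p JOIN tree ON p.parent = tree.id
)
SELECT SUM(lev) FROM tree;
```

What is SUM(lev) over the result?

5

Base: id=7 (n33) at lev 0.
Iteration 1: rows with parent in {7} -> n9 (id 8, lev 1).
Iteration 2: rows with parent in {8} -> n25 (id 9, lev 2), n6 (id 10, lev 2).
Iteration 3: no rows with parent in {9,10}; recursion stops.
SUM(lev) = 0 + 1 + 2 + 2 = 5.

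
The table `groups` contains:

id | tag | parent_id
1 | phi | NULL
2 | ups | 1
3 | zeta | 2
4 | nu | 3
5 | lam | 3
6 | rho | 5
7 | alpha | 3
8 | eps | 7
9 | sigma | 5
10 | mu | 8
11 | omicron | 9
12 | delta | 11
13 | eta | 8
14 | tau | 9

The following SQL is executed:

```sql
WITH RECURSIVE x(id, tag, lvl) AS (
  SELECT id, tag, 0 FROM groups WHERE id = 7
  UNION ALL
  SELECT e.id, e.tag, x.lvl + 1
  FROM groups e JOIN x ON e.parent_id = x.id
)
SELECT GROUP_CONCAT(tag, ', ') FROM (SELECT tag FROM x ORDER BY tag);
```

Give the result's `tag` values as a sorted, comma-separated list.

alpha, eps, eta, mu

Base: id=7 (alpha) at lvl 0.
Iteration 1: rows with parent_id in {7} -> eps (id 8, lvl 1).
Iteration 2: rows with parent_id in {8} -> mu (id 10, lvl 2), eta (id 13, lvl 2).
Iteration 3: no rows with parent_id in {10,13}; recursion stops.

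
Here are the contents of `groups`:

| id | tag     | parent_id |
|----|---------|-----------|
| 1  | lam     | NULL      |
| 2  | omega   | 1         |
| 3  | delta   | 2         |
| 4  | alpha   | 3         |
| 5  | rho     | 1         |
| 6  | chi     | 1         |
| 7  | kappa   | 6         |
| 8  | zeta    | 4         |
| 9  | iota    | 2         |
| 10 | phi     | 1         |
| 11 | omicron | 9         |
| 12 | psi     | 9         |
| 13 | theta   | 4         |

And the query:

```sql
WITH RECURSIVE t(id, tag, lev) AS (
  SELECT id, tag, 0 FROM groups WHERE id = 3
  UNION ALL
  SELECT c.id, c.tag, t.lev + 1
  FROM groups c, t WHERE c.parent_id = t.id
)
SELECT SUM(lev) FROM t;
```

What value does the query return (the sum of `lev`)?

5

Base: id=3 (delta) at lev 0.
Iteration 1: rows with parent_id in {3} -> alpha (id 4, lev 1).
Iteration 2: rows with parent_id in {4} -> zeta (id 8, lev 2), theta (id 13, lev 2).
Iteration 3: no rows with parent_id in {8,13}; recursion stops.
SUM(lev) = 0 + 1 + 2 + 2 = 5.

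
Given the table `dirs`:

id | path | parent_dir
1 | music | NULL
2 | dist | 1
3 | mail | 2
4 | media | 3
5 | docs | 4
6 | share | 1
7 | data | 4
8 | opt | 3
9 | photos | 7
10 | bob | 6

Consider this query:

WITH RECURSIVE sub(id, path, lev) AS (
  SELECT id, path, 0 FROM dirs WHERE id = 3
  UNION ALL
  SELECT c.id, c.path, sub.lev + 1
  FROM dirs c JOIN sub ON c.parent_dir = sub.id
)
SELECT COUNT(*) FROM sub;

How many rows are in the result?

Base: id=3 (mail) at lev 0.
Iteration 1: rows with parent_dir in {3} -> media (id 4, lev 1), opt (id 8, lev 1).
Iteration 2: rows with parent_dir in {4,8} -> docs (id 5, lev 2), data (id 7, lev 2).
Iteration 3: rows with parent_dir in {5,7} -> photos (id 9, lev 3).
Iteration 4: no rows with parent_dir in {9}; recursion stops.
Total rows emitted: 6.

6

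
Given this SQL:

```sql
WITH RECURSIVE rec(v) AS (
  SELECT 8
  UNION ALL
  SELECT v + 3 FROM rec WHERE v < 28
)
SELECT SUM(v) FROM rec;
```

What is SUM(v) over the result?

148

Base: v=8.
Iteration 1: 8 < 28 holds -> v = 8 + 3 = 11.
Iteration 2: 11 < 28 holds -> v = 11 + 3 = 14.
Iteration 3: 14 < 28 holds -> v = 14 + 3 = 17.
Iteration 4: 17 < 28 holds -> v = 17 + 3 = 20.
Iteration 5: 20 < 28 holds -> v = 20 + 3 = 23.
Iteration 6: 23 < 28 holds -> v = 23 + 3 = 26.
Iteration 7: 26 < 28 holds -> v = 26 + 3 = 29.
Iteration 8: 29 < 28 fails; recursion stops.
SUM(v) = 8 + 11 + 14 + 17 + 20 + 23 + 26 + 29 = 148.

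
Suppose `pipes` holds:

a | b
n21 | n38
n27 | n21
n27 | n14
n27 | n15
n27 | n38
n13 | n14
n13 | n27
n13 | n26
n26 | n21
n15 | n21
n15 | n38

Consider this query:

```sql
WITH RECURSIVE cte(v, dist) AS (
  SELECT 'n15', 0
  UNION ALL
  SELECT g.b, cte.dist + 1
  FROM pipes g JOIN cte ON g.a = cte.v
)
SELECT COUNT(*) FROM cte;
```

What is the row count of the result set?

Base: (n15, dist=0).
Iteration 1: edges from {n15} -> (n21, dist=1), (n38, dist=1).
Iteration 2: edges from {n21,n38} -> (n38, dist=2).
Iteration 3: no outgoing edges from {n38}; recursion stops.
Total rows emitted: 4.

4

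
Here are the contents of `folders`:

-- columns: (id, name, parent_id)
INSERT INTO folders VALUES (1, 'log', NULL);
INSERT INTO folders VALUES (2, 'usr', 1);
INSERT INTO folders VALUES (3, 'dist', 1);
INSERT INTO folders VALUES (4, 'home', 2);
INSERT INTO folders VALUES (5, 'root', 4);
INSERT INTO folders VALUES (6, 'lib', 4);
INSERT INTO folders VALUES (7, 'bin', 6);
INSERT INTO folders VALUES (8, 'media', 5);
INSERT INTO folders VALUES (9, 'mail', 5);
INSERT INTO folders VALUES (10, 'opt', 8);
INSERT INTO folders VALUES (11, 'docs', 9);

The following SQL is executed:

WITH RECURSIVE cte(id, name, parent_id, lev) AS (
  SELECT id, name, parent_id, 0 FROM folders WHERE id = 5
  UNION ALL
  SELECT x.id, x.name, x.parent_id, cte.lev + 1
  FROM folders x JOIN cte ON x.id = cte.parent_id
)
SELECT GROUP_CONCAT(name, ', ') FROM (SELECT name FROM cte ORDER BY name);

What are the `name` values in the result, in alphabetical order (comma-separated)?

Base: id=5 (root), parent_id=4, lev 0.
Iteration 1: join on id=4 -> home (id 4, parent_id=2, lev 1).
Iteration 2: join on id=2 -> usr (id 2, parent_id=1, lev 2).
Iteration 3: join on id=1 -> log (id 1, parent_id=NULL, lev 3).
Iteration 4: parent_id is NULL; no match; recursion stops.

home, log, root, usr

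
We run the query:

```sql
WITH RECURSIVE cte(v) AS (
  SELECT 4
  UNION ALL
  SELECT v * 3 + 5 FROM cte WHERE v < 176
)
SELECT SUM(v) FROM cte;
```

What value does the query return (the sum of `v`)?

774

Base: v=4.
Iteration 1: 4 < 176 holds -> v = 4 * 3 + 5 = 17.
Iteration 2: 17 < 176 holds -> v = 17 * 3 + 5 = 56.
Iteration 3: 56 < 176 holds -> v = 56 * 3 + 5 = 173.
Iteration 4: 173 < 176 holds -> v = 173 * 3 + 5 = 524.
Iteration 5: 524 < 176 fails; recursion stops.
SUM(v) = 4 + 17 + 56 + 173 + 524 = 774.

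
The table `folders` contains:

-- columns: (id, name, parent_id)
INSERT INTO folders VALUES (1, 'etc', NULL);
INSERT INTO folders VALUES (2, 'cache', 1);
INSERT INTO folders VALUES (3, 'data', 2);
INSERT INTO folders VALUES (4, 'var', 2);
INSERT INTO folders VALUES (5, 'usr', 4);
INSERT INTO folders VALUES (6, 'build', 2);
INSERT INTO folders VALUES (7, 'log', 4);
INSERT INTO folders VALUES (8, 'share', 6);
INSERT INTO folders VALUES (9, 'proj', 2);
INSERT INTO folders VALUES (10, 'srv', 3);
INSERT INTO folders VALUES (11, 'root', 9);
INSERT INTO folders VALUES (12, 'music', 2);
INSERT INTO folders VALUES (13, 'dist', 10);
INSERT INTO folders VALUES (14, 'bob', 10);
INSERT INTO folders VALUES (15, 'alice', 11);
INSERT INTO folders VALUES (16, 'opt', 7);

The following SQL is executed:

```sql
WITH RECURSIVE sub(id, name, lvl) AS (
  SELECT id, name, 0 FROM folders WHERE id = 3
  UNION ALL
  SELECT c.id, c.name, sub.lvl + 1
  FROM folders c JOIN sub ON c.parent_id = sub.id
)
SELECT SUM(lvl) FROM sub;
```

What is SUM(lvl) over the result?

Base: id=3 (data) at lvl 0.
Iteration 1: rows with parent_id in {3} -> srv (id 10, lvl 1).
Iteration 2: rows with parent_id in {10} -> dist (id 13, lvl 2), bob (id 14, lvl 2).
Iteration 3: no rows with parent_id in {13,14}; recursion stops.
SUM(lvl) = 0 + 1 + 2 + 2 = 5.

5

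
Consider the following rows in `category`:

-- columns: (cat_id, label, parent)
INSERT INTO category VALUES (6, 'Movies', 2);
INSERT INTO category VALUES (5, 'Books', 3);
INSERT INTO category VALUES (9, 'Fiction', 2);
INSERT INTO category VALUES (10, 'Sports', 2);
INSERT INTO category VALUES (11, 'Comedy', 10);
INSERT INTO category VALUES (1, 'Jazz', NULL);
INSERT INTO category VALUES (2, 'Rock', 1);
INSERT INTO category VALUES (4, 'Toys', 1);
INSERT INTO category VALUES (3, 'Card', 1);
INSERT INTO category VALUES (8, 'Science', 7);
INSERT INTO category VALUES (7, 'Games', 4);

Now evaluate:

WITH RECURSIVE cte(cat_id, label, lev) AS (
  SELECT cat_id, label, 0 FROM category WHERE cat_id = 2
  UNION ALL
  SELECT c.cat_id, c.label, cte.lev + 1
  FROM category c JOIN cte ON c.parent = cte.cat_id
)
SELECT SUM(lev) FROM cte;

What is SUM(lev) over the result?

5

Base: cat_id=2 (Rock) at lev 0.
Iteration 1: rows with parent in {2} -> Movies (id 6, lev 1), Fiction (id 9, lev 1), Sports (id 10, lev 1).
Iteration 2: rows with parent in {6,9,10} -> Comedy (id 11, lev 2).
Iteration 3: no rows with parent in {11}; recursion stops.
SUM(lev) = 0 + 1 + 1 + 1 + 2 = 5.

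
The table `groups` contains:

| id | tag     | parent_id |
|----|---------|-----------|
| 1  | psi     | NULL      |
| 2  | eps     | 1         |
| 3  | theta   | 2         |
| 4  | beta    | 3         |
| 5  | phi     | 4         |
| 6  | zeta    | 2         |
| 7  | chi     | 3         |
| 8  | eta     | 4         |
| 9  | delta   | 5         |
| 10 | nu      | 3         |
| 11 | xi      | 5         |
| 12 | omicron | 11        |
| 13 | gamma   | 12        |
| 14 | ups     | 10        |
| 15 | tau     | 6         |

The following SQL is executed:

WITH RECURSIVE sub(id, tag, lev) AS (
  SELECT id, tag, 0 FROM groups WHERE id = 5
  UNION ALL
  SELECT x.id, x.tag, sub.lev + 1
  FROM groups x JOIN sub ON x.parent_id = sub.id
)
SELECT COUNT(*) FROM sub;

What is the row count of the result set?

5

Base: id=5 (phi) at lev 0.
Iteration 1: rows with parent_id in {5} -> delta (id 9, lev 1), xi (id 11, lev 1).
Iteration 2: rows with parent_id in {9,11} -> omicron (id 12, lev 2).
Iteration 3: rows with parent_id in {12} -> gamma (id 13, lev 3).
Iteration 4: no rows with parent_id in {13}; recursion stops.
Total rows emitted: 5.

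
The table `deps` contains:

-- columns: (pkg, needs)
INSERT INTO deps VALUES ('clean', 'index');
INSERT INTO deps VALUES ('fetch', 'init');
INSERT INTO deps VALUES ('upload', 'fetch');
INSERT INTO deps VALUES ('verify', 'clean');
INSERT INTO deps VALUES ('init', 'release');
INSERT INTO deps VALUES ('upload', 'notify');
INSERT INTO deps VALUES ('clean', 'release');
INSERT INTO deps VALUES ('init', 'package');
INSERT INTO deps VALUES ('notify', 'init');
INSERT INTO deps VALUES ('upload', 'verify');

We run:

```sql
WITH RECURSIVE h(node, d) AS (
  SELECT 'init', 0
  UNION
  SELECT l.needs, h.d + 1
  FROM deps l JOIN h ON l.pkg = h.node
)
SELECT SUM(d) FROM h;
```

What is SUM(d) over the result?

2

Base: (init, d=0).
Iteration 1: edges from {init} -> (package, d=1), (release, d=1).
Iteration 2: no outgoing edges from {package,release}; recursion stops.
SUM(d) = 0 + 1 + 1 = 2.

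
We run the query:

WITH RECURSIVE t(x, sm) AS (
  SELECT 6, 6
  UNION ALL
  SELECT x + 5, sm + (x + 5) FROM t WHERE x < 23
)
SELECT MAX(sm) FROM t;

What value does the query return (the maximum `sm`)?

80

Base: x=6, sm=6.
Iteration 1: 6 < 23 holds -> x = 6 + 5 = 11, sm = 6 + 11 = 17.
Iteration 2: 11 < 23 holds -> x = 11 + 5 = 16, sm = 17 + 16 = 33.
Iteration 3: 16 < 23 holds -> x = 16 + 5 = 21, sm = 33 + 21 = 54.
Iteration 4: 21 < 23 holds -> x = 21 + 5 = 26, sm = 54 + 26 = 80.
Iteration 5: 26 < 23 fails; recursion stops.
sm values: 6, 17, 33, 54, 80; the maximum is 80.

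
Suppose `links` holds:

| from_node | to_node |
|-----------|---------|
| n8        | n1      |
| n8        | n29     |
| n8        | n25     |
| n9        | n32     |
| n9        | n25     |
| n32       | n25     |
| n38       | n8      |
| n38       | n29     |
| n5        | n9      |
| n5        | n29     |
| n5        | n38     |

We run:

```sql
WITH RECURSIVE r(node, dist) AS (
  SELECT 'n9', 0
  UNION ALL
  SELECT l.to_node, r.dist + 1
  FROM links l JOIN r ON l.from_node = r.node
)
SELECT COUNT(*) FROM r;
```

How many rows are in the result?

4

Base: (n9, dist=0).
Iteration 1: edges from {n9} -> (n25, dist=1), (n32, dist=1).
Iteration 2: edges from {n25,n32} -> (n25, dist=2).
Iteration 3: no outgoing edges from {n25}; recursion stops.
Total rows emitted: 4.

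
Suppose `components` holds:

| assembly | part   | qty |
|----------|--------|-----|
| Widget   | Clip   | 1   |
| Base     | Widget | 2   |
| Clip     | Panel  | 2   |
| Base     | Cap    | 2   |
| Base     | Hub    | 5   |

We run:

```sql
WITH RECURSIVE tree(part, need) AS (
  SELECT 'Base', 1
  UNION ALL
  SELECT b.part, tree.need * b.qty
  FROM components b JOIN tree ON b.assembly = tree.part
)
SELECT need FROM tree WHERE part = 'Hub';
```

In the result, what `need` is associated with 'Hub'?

Base: (Base, need=1).
Iteration 1: components of {Base} -> Cap = 1*2 = 2, Hub = 1*5 = 5, Widget = 1*2 = 2.
Iteration 2: components of {Cap,Hub,Widget} -> Clip = 2*1 = 2.
Iteration 3: components of {Clip} -> Panel = 2*2 = 4.
Iteration 4: no further components; recursion stops.

5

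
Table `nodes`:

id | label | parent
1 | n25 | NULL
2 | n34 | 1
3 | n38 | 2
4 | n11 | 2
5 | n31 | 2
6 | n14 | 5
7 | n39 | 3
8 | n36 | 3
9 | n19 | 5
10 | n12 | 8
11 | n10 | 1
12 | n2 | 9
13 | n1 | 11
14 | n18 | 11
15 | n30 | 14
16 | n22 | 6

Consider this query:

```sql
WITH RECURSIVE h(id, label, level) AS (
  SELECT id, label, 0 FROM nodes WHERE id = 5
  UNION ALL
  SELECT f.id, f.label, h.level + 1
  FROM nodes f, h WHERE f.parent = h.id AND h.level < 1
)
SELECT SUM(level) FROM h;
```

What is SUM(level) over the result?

2

Base: id=5 (n31) at level 0.
Iteration 1: rows with parent in {5} -> n14 (id 6, level 1), n19 (id 9, level 1).
Iteration 2: level < 1 fails for all current rows; recursion stops.
SUM(level) = 0 + 1 + 1 = 2.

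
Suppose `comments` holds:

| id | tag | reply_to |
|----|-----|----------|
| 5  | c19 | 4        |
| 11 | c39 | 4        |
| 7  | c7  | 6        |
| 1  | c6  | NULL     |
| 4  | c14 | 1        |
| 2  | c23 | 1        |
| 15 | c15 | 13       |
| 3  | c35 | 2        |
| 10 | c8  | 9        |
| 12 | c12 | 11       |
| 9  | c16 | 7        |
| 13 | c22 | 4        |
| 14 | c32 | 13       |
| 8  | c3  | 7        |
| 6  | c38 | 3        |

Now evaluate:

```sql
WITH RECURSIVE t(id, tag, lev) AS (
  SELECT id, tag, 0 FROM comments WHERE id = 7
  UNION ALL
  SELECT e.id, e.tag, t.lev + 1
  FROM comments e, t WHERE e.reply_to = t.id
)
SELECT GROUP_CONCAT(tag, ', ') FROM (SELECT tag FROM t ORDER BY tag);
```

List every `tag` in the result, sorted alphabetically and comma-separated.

Base: id=7 (c7) at lev 0.
Iteration 1: rows with reply_to in {7} -> c3 (id 8, lev 1), c16 (id 9, lev 1).
Iteration 2: rows with reply_to in {8,9} -> c8 (id 10, lev 2).
Iteration 3: no rows with reply_to in {10}; recursion stops.

c16, c3, c7, c8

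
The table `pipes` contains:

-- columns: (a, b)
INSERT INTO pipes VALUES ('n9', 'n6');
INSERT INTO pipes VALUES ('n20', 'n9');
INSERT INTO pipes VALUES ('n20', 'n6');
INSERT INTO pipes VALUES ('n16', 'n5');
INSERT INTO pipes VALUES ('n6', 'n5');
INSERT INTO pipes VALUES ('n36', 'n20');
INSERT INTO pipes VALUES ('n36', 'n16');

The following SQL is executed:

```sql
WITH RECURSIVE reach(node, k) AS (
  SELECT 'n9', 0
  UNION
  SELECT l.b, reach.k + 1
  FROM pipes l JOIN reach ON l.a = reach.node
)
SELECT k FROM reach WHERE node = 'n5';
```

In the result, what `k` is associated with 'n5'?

Base: (n9, k=0).
Iteration 1: edges from {n9} -> (n6, k=1).
Iteration 2: edges from {n6} -> (n5, k=2).
Iteration 3: no outgoing edges from {n5}; recursion stops.

2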